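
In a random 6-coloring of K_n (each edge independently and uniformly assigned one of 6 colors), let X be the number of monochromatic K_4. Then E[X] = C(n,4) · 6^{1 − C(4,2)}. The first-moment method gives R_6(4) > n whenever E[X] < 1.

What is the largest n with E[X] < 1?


We need C(n, 4) · 6^{1 − 6} < 1, i.e. C(n, 4) < 6^{6 − 1} = 7776.
Check values of n near the boundary:
  n = 20: C(20, 4) = 4845; 4845 < 7776? YES
  n = 21: C(21, 4) = 5985; 5985 < 7776? YES
  n = 22: C(22, 4) = 7315; 7315 < 7776? YES
  n = 23: C(23, 4) = 8855; 8855 < 7776? NO
  n = 24: C(24, 4) = 10626; 10626 < 7776? NO
The largest n with C(n, 4) < 7776 is n = 22 (where E[X] = 7315/7776 ≈ 0.94072). Hence R_6(4) > 22, i.e. R_6(4) ≥ 23.

Largest n = 22; hence R_6(4) > 22.


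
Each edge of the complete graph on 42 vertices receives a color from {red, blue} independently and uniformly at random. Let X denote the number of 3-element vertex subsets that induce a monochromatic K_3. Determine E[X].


Let X = Σ_S X_S over the C(42, 3) = 11480 subsets S of size 3, where X_S = 1 if the K_3 on S is monochromatic.
For a fixed S, the K_3 on S has C(3, 2) = 3 edges. P[all 3 edges red] = (1/2)^3, and likewise for blue, so P[monochromatic] = 2·(1/2)^3 = 2^{1 − 3} = 1/4.
By linearity of expectation: E[X] = C(42, 3) · 2^{1 − 3} = 11480 · 1/4 = 2870.
Numerically: E[X] ≈ 2870.000000.

E[X] = C(42,3)·2^(1−C(3,2)) = 2870 ≈ 2870.000000.


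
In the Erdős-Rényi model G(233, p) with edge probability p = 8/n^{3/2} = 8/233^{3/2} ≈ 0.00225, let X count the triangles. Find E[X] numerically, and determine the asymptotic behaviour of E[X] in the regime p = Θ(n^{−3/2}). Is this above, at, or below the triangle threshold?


Number of potential triangles: C(233, 3) = 2081156.
Each occurs with probability p³ ≈ (0.00225)³ ≈ 1.13807e-08.
By linearity: E[X] = C(233, 3)·p³ ≈ 2081156 · 1.13807e-08 ≈ 0.024.
Since α = 3/2 > 1, p = c/n^{3/2} = o(1/n) is below the triangle threshold p ~ 1/n. Asymptotically E[X] ~ (c³/6)·n^{3(1−α)} = (8³/6)·n^{-1.5} → 0, so by Markov's inequality G has no triangles w.h.p.

E[X] ≈ 0.024; in regime p = Θ(1/n^{3/2}) E[X] tends to 0 (below the triangle threshold p ~ 1/n).


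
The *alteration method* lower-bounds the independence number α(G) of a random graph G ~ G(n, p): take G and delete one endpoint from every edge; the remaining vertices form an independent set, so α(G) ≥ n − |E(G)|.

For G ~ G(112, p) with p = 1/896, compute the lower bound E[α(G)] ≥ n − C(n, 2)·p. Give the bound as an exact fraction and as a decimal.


E[|E(G)|] = C(112, 2)·p = 6216 · (1/896) = 111/16.
E[α(G)] ≥ n − E[|E(G)|] = 112 − 111/16 = 1681/16.
Numerically: ≈ 105.062500.
(This is only a lower bound; the true E[α(G)] may be larger.)

E[α(G)] ≥ 1681/16 ≈ 105.062500.


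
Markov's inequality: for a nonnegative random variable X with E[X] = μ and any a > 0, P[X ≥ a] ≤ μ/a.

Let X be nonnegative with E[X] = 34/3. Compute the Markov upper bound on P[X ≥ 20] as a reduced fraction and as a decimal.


μ = E[X] = 34/3, a = 20.
Markov: P[X ≥ 20] ≤ μ/a = (34/3)/20 = 17/30.
Numerically: ≈ 0.567.
(Since a = 20 > μ = 11.333, the bound 17/30 is < 1 and informative.)

P[X ≥ 20] ≤ 17/30 ≈ 0.567.


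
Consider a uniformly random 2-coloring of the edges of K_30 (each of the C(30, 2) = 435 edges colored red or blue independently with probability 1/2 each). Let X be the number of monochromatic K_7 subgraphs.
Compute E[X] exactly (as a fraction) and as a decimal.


Let X = Σ_S X_S over the C(30, 7) = 2035800 subsets S of size 7, where X_S = 1 if the K_7 on S is monochromatic.
For a fixed S, the K_7 on S has C(7, 2) = 21 edges. P[all 21 edges red] = (1/2)^21, and likewise for blue, so P[monochromatic] = 2·(1/2)^21 = 2^{1 − 21} = 1/1048576.
By linearity: E[X] = C(30, 7) · 2^{1 − 21} = 2035800 · 1/1048576 = 254475/131072.
Numerically: E[X] ≈ 1.9415.

E[X] = C(30,7)·2^(1−C(7,2)) = 254475/131072 ≈ 1.9415.


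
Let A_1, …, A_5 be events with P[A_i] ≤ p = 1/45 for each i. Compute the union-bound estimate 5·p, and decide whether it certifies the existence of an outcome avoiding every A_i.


Union bound: P[∪_{i=1}^{5} A_i] ≤ Σ_i P[A_i] ≤ 5·p = 5·(1/45) = 1/9.
Numerically: 1/9 ≈ 0.11111.
Is 1/9 < 1? YES.
Since P[∪ A_i] ≤ 1/9 < 1, the complement has P[∩ A_i^c] ≥ 1 − 1/9 = 8/9 > 0, so some outcome avoids every A_i.

5·p = 1/9 ≈ 0.11111; existence CERTIFIED by the union bound.


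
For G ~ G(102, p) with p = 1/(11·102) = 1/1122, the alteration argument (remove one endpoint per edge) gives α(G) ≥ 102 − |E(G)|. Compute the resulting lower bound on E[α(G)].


E[|E(G)|] = C(102, 2)·p = 5151 · (1/1122) = 101/22.
E[α(G)] ≥ n − E[|E(G)|] = 102 − 101/22 = 2143/22.
Numerically: ≈ 97.409.
(This is only a lower bound; the true E[α(G)] may be larger.)

E[α(G)] ≥ 2143/22 ≈ 97.409.


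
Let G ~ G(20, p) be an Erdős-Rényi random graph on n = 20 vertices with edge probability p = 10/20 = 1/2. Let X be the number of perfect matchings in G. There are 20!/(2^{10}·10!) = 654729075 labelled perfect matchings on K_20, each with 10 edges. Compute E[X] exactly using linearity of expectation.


K_20 has 20!/(2^{10}·10!) = 654729075 labelled perfect matchings.
For each such perfect matching H, let X_H = 1 if all 10 edges of H are present in G. Then P[X_H = 1] = p^{10} = (1/2)^{10} = 1/1024.
By linearity of expectation: E[X] = Σ_H E[X_H] = 654729075 · p^{10} = 654729075 · 1/1024 = 654729075/1024.
Numerically: E[X] ≈ 6.394e+05.

E[X] = 654729075 · (1/2)^{10} = 654729075/1024 ≈ 6.394e+05.


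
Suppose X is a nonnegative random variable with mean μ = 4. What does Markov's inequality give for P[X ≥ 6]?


μ = E[X] = 4, a = 6.
Markov: P[X ≥ 6] ≤ μ/a = (4)/6 = 2/3.
Numerically: ≈ 0.6667.
(Since a = 6 > μ = 4.0000, the bound 2/3 is < 1 and informative.)

P[X ≥ 6] ≤ 2/3 ≈ 0.6667.


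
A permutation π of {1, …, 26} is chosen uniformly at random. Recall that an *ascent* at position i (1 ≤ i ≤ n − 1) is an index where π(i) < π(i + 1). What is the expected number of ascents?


Write X = Σ X_I over i = 1, …, 25, with X_I the indicator of one ascent.
There are 25 indicators.
For each fixed i, the pair (π(i), π(i+1)) is a uniformly random ordered pair of distinct values from {1, …, 26}; by symmetry P[π(i) < π(i+1)] = 1/2.
By linearity: E[X] = 25 · (1/2) = (26 − 1) · (1/2) = 25/2 ≈ 12.5000.

E[X] = 25/2 = 12.5000.


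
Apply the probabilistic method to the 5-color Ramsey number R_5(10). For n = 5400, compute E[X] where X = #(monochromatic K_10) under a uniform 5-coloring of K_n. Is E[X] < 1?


E[X] = C(5400, 10) · 5^{1 − 45} = 5761735538961887279463031445160 · 5^{−44} = 5761735538961887279463031445160/5684341886080801486968994140625.
As a reduced fraction: E[X] = 1152347107792377455892606289032/1136868377216160297393798828125 ≈ 1.013615.
Is E[X] < 1? NO.
Since E[X] ≥ 1, the first-moment bound is inconclusive at n = 5400; it does NOT by itself certify R_5(10) > 5400.

E[X] = 1152347107792377455892606289032/1136868377216160297393798828125 ≈ 1.013615; E[X] ≥ 1; first-moment method inconclusive here.


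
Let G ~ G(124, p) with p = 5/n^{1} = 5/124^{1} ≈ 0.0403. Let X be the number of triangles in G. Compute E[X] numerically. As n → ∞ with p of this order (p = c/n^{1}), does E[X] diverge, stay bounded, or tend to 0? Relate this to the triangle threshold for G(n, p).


Number of potential triangles: C(124, 3) = 310124.
Each occurs with probability p³ ≈ (0.0403)³ ≈ 6.55609e-05.
By linearity: E[X] = C(124, 3)·p³ ≈ 310124 · 6.55609e-05 ≈ 20.332.
Here α = 1, so p = 5/n is exactly at the triangle threshold p ~ 1/n. Asymptotically E[X] → c³/6 = 5³/6 = 125/6 ≈ 20.833, a bounded constant. In this regime the triangle count is asymptotically Poisson(c³/6).

E[X] ≈ 20.332; in regime p = Θ(1/n^{1}) E[X] stays bounded (at the triangle threshold p ~ 1/n).


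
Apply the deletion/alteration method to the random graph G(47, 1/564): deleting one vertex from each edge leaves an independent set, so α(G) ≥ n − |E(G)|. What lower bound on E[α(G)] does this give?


E[|E(G)|] = C(47, 2)·p = 1081 · (1/564) = 23/12.
E[α(G)] ≥ n − E[|E(G)|] = 47 − 23/12 = 541/12.
Numerically: ≈ 45.083.
(This is only a lower bound; the true E[α(G)] may be larger.)

E[α(G)] ≥ 541/12 ≈ 45.083.


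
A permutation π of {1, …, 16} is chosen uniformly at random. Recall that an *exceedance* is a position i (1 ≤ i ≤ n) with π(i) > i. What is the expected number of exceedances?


Write X = Σ_{i=1}^{16} X_i, where X_i = 1_{π(i) > i}.
For each fixed i, π(i) is uniform over {1, …, 16} (marginal of a uniform permutation), so P[π(i) > i] = (n − i)/n. Summing: Σ_{i=1}^{16} (n − i)/n = (0 + 1 + … + 15)/16 = 16(16 − 1)/(2·16) = (16 − 1)/2.
Hence E[X] = Σ_{i=1}^{16} (16 − i)/16 = 15/2 ≈ 7.500000.

E[X] = 15/2 = 7.500000.


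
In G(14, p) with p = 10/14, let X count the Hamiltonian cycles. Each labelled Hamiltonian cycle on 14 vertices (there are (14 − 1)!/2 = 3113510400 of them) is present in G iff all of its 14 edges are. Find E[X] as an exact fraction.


K_14 has (14 − 1)!/2 = 3113510400 labelled Hamiltonian cycles.
For each such Hamiltonian cycle H, let X_H = 1 if all 14 edges of H are present in G. Then P[X_H = 1] = p^{14} = (5/7)^{14} = 6103515625/678223072849.
By linearity: E[X] = Σ_H E[X_H] = 3113510400 · p^{14} = 3113510400 · 6103515625/678223072849 = 2714765625000000000/96889010407.
Numerically: E[X] ≈ 2.802e+07.

E[X] = 3113510400 · (5/7)^{14} = 2714765625000000000/96889010407 ≈ 2.802e+07.


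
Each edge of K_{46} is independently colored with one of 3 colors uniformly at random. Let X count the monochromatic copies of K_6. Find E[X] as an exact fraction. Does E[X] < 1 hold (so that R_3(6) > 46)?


E[X] = C(46, 6) · 3^{1 − 15} = 9366819 · 3^{−14} = 9366819/4782969.
As a reduced fraction: E[X] = 3122273/1594323 ≈ 1.958.
Is E[X] < 1? NO.
Since E[X] ≥ 1, the first-moment bound is inconclusive at n = 46; it does NOT by itself certify R_3(6) > 46.

E[X] = 3122273/1594323 ≈ 1.958; E[X] ≥ 1; first-moment method inconclusive here.


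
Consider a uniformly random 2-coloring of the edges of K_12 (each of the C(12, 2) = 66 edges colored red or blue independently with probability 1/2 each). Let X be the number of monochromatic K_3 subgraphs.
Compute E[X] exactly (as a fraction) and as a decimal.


Let X = Σ_S X_S over the C(12, 3) = 220 subsets S of size 3, where X_S = 1 if the K_3 on S is monochromatic.
For a fixed S, the K_3 on S has C(3, 2) = 3 edges. P[all 3 edges red] = (1/2)^3, and likewise for blue, so P[monochromatic] = 2·(1/2)^3 = 2^{1 − 3} = 1/4.
Summing: E[X] = C(12, 3) · 2^{1 − 3} = 220 · 1/4 = 55.
Numerically: E[X] ≈ 55.000.

E[X] = C(12,3)·2^(1−C(3,2)) = 55 ≈ 55.000.


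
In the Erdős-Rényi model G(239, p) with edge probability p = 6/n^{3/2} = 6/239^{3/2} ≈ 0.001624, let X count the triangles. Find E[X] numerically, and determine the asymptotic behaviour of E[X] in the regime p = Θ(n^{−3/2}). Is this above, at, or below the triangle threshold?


Number of potential triangles: C(239, 3) = 2246839.
Each occurs with probability p³ ≈ (0.001624)³ ≈ 4.282163e-09.
By linearity: E[X] = C(239, 3)·p³ ≈ 2246839 · 4.282163e-09 ≈ 0.0096.
Since α = 3/2 > 1, p = c/n^{3/2} = o(1/n) is below the triangle threshold p ~ 1/n. Asymptotically E[X] ~ (c³/6)·n^{3(1−α)} = (6³/6)·n^{-1.5} → 0, so by Markov's inequality G has no triangles w.h.p.

E[X] ≈ 0.0096; in regime p = Θ(1/n^{3/2}) E[X] tends to 0 (below the triangle threshold p ~ 1/n).


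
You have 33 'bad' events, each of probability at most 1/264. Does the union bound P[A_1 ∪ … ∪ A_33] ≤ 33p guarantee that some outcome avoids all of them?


Union bound: P[∪_{i=1}^{33} A_i] ≤ Σ_i P[A_i] ≤ 33·p = 33·(1/264) = 1/8.
Numerically: 1/8 ≈ 0.1250.
Is 1/8 < 1? YES.
Since P[∪ A_i] ≤ 1/8 < 1, the complement has P[∩ A_i^c] ≥ 1 − 1/8 = 7/8 > 0, so some outcome avoids every A_i.

33·p = 1/8 ≈ 0.1250; existence CERTIFIED by the union bound.


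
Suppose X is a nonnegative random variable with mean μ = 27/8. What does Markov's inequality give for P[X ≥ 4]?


μ = E[X] = 27/8, a = 4.
Markov: P[X ≥ 4] ≤ μ/a = (27/8)/4 = 27/32.
Numerically: ≈ 0.843750.
(Since a = 4 > μ = 3.375000, the bound 27/32 is < 1 and informative.)

P[X ≥ 4] ≤ 27/32 ≈ 0.843750.


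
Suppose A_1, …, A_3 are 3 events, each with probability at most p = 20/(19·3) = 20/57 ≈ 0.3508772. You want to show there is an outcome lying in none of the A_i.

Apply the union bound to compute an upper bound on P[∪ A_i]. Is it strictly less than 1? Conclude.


Union bound: P[∪_{i=1}^{3} A_i] ≤ Σ_i P[A_i] ≤ 3·p = 3·(20/57) = 20/19.
Numerically: 20/19 ≈ 1.0526316.
Is 20/19 < 1? NO.
Since the bound 20/19 is ≥ 1, the union bound is uninformative here; it does NOT by itself certify existence.

3·p = 20/19 ≈ 1.0526316; existence NOT certified by the union bound.


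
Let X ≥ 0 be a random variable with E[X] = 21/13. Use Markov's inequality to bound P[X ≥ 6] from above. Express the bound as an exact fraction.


μ = E[X] = 21/13, a = 6.
Markov: P[X ≥ 6] ≤ μ/a = (21/13)/6 = 7/26.
Numerically: ≈ 0.269231.
(Since a = 6 > μ = 1.615385, the bound 7/26 is < 1 and informative.)

P[X ≥ 6] ≤ 7/26 ≈ 0.269231.


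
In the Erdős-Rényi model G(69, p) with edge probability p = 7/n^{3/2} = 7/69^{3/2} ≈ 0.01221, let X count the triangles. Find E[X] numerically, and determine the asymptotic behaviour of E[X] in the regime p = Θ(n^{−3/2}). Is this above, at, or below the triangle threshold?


Number of potential triangles: C(69, 3) = 52394.
Each occurs with probability p³ ≈ (0.01221)³ ≈ 1.821685e-06.
By linearity: E[X] = C(69, 3)·p³ ≈ 52394 · 1.821685e-06 ≈ 0.0954.
Since α = 3/2 > 1, p = c/n^{3/2} = o(1/n) is below the triangle threshold p ~ 1/n. Asymptotically E[X] ~ (c³/6)·n^{3(1−α)} = (7³/6)·n^{-1.5} → 0, so by Markov's inequality G has no triangles w.h.p.

E[X] ≈ 0.0954; in regime p = Θ(1/n^{3/2}) E[X] tends to 0 (below the triangle threshold p ~ 1/n).


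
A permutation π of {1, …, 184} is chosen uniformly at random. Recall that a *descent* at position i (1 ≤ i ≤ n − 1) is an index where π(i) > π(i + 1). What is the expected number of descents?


Write X = Σ X_I over i = 1, …, 183, with X_I the indicator of one descent.
There are 183 indicators.
For each fixed i, the pair (π(i), π(i+1)) is a uniformly random ordered pair of distinct values from {1, …, 184}; by symmetry P[π(i) > π(i+1)] = 1/2.
By linearity: E[X] = 183 · (1/2) = (184 − 1) · (1/2) = 183/2 ≈ 91.500000.

E[X] = 183/2 = 91.500000.


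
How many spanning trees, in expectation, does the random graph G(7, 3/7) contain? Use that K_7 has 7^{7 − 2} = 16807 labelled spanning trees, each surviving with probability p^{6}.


K_7 has 7^{7 − 2} = 16807 labelled spanning trees.
For each such spanning tree H, let X_H = 1 if all 6 edges of H are present in G. Then P[X_H = 1] = p^{6} = (3/7)^{6} = 729/117649.
Summing the indicators: E[X] = Σ_H E[X_H] = 16807 · p^{6} = 16807 · 729/117649 = 729/7.
Numerically: E[X] ≈ 104.14.

E[X] = 16807 · (3/7)^{6} = 729/7 ≈ 104.14.


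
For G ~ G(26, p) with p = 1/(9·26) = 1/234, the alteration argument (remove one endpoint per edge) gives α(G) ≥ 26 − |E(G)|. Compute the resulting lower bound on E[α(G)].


E[|E(G)|] = C(26, 2)·p = 325 · (1/234) = 25/18.
E[α(G)] ≥ n − E[|E(G)|] = 26 − 25/18 = 443/18.
Numerically: ≈ 24.6111.
(This is only a lower bound; the true E[α(G)] may be larger.)

E[α(G)] ≥ 443/18 ≈ 24.6111.


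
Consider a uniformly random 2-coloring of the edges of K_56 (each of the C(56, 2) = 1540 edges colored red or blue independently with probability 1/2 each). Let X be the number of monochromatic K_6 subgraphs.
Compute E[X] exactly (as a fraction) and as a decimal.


Let X = Σ_S X_S over the C(56, 6) = 32468436 subsets S of size 6, where X_S = 1 if the K_6 on S is monochromatic.
For a fixed S, the K_6 on S has C(6, 2) = 15 edges. P[all 15 edges red] = (1/2)^15, and likewise for blue, so P[monochromatic] = 2·(1/2)^15 = 2^{1 − 15} = 1/16384.
By linearity of expectation: E[X] = C(56, 6) · 2^{1 − 15} = 32468436 · 1/16384 = 8117109/4096.
Numerically: E[X] ≈ 1981.716064.

E[X] = C(56,6)·2^(1−C(6,2)) = 8117109/4096 ≈ 1981.716064.


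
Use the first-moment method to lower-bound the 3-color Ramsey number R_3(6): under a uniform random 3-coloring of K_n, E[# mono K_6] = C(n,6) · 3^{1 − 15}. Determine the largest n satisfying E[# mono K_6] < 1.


We need C(n, 6) · 3^{1 − 15} < 1, i.e. C(n, 6) < 3^{15 − 1} = 4782969.
Check values of n near the boundary:
  n = 38: C(38, 6) = 2760681; 2760681 < 4782969? YES
  n = 39: C(39, 6) = 3262623; 3262623 < 4782969? YES
  n = 40: C(40, 6) = 3838380; 3838380 < 4782969? YES
  n = 41: C(41, 6) = 4496388; 4496388 < 4782969? YES
  n = 42: C(42, 6) = 5245786; 5245786 < 4782969? NO
  n = 43: C(43, 6) = 6096454; 6096454 < 4782969? NO
The largest n with C(n, 6) < 4782969 is n = 41 (where E[X] = 1498796/1594323 ≈ 0.9400830). Hence R_3(6) > 41, i.e. R_3(6) ≥ 42.

Largest n = 41; hence R_3(6) > 41.


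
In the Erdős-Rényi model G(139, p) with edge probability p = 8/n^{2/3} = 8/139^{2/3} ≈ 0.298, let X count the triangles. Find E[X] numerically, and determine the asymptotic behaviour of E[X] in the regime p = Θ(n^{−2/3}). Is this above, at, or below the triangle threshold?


Number of potential triangles: C(139, 3) = 437989.
Each occurs with probability p³ ≈ (0.298)³ ≈ 2.64997e-02.
By linearity: E[X] = C(139, 3)·p³ ≈ 437989 · 2.64997e-02 ≈ 11606.561.
Since α = 2/3 < 1, p = c/n^{2/3} ≫ 1/n is above the triangle threshold p ~ 1/n. Asymptotically E[X] ~ (c³/6)·n^{3(1−α)} = (8³/6)·n^{1} → ∞; triangles are abundant w.h.p.

E[X] ≈ 11606.561; in regime p = Θ(1/n^{2/3}) E[X] diverges (above the triangle threshold p ~ 1/n).


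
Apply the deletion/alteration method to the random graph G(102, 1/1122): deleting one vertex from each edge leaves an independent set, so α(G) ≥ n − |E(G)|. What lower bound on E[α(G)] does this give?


E[|E(G)|] = C(102, 2)·p = 5151 · (1/1122) = 101/22.
E[α(G)] ≥ n − E[|E(G)|] = 102 − 101/22 = 2143/22.
Numerically: ≈ 97.40909.
(This is only a lower bound; the true E[α(G)] may be larger.)

E[α(G)] ≥ 2143/22 ≈ 97.40909.


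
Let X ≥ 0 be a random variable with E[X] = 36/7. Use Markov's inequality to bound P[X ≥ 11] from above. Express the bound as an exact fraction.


μ = E[X] = 36/7, a = 11.
Markov: P[X ≥ 11] ≤ μ/a = (36/7)/11 = 36/77.
Numerically: ≈ 0.468.
(Since a = 11 > μ = 5.143, the bound 36/77 is < 1 and informative.)

P[X ≥ 11] ≤ 36/77 ≈ 0.468.


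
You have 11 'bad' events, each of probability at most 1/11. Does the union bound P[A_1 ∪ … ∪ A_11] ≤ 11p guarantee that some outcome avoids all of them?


Union bound: P[∪_{i=1}^{11} A_i] ≤ Σ_i P[A_i] ≤ 11·p = 11·(1/11) = 1.
Numerically: 1 ≈ 1.0000000.
Is 1 < 1? NO.
Since the bound 1 is ≥ 1, the union bound is uninformative here; it does NOT by itself certify existence.

11·p = 1 ≈ 1.0000000; existence NOT certified by the union bound.


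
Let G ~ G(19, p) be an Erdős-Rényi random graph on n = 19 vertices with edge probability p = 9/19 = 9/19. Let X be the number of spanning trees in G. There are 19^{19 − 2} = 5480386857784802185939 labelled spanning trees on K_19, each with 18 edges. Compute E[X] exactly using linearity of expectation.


K_19 has 19^{19 − 2} = 5480386857784802185939 labelled spanning trees.
For each such spanning tree H, let X_H = 1 if all 18 edges of H are present in G. Then P[X_H = 1] = p^{18} = (9/19)^{18} = 150094635296999121/104127350297911241532841.
By linearity of expectation: E[X] = Σ_H E[X_H] = 5480386857784802185939 · p^{18} = 5480386857784802185939 · 150094635296999121/104127350297911241532841 = 150094635296999121/19.
Numerically: E[X] ≈ 7.8997e+15.

E[X] = 5480386857784802185939 · (9/19)^{18} = 150094635296999121/19 ≈ 7.8997e+15.


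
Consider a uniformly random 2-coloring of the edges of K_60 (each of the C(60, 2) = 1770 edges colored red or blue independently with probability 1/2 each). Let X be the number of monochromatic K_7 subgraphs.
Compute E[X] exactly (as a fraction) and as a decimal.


Let X = Σ_S X_S over the C(60, 7) = 386206920 subsets S of size 7, where X_S = 1 if the K_7 on S is monochromatic.
For a fixed S, the K_7 on S has C(7, 2) = 21 edges. P[all 21 edges red] = (1/2)^21, and likewise for blue, so P[monochromatic] = 2·(1/2)^21 = 2^{1 − 21} = 1/1048576.
By linearity of expectation: E[X] = C(60, 7) · 2^{1 − 21} = 386206920 · 1/1048576 = 48275865/131072.
Numerically: E[X] ≈ 368.31562.

E[X] = C(60,7)·2^(1−C(7,2)) = 48275865/131072 ≈ 368.31562.


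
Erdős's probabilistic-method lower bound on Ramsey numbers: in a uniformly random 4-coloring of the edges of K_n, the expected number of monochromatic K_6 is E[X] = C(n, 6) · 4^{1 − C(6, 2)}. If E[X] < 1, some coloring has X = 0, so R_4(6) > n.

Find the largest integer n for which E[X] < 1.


We need C(n, 6) · 4^{1 − 15} < 1, i.e. C(n, 6) < 4^{15 − 1} = 268435456.
Check values of n near the boundary:
  n = 76: C(76, 6) = 218618940; 218618940 < 268435456? YES
  n = 77: C(77, 6) = 237093780; 237093780 < 268435456? YES
  n = 78: C(78, 6) = 256851595; 256851595 < 268435456? YES
  n = 79: C(79, 6) = 277962685; 277962685 < 268435456? NO
  n = 80: C(80, 6) = 300500200; 300500200 < 268435456? NO
  n = 81: C(81, 6) = 324540216; 324540216 < 268435456? NO
The largest n with C(n, 6) < 268435456 is n = 78 (where E[X] = 256851595/268435456 ≈ 0.9568468). Hence R_4(6) > 78, i.e. R_4(6) ≥ 79.

Largest n = 78; hence R_4(6) > 78.


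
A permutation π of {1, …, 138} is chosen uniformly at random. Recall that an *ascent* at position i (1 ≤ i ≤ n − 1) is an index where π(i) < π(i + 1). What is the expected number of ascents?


Write X = Σ X_I over i = 1, …, 137, with X_I the indicator of one ascent.
There are 137 indicators.
For each fixed i, the pair (π(i), π(i+1)) is a uniformly random ordered pair of distinct values from {1, …, 138}; by symmetry P[π(i) < π(i+1)] = 1/2.
By linearity: E[X] = 137 · (1/2) = (138 − 1) · (1/2) = 137/2 ≈ 68.5000.

E[X] = 137/2 = 68.5000.


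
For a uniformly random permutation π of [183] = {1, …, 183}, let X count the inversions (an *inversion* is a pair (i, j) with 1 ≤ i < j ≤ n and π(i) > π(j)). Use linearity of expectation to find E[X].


Write X = Σ X_I over the C(183, 2) = 16653 pairs i < j, with X_I the indicator of one inversion.
There are 16653 indicators.
For each fixed pair i < j, the values π(i) and π(j) are two distinct elements of {1, …, 183} in uniformly random order; by symmetry P[π(i) > π(j)] = 1/2.
By linearity: E[X] = 16653 · (1/2) = C(183, 2) · (1/2) = 16653/2 = 16653/2 ≈ 8326.5000.

E[X] = 16653/2 = 8326.5000.


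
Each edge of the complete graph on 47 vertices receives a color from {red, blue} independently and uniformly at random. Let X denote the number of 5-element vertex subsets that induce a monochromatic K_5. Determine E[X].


Let X = Σ_S X_S over the C(47, 5) = 1533939 subsets S of size 5, where X_S = 1 if the K_5 on S is monochromatic.
For a fixed S, the K_5 on S has C(5, 2) = 10 edges. P[all 10 edges red] = (1/2)^10, and likewise for blue, so P[monochromatic] = 2·(1/2)^10 = 2^{1 − 10} = 1/512.
Summing: E[X] = C(47, 5) · 2^{1 − 10} = 1533939 · 1/512 = 1533939/512.
Numerically: E[X] ≈ 2995.9746.

E[X] = C(47,5)·2^(1−C(5,2)) = 1533939/512 ≈ 2995.9746.


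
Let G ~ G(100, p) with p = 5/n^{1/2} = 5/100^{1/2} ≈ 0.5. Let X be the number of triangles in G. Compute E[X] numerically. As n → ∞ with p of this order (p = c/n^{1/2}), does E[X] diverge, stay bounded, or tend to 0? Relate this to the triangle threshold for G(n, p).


Number of potential triangles: C(100, 3) = 161700.
Each occurs with probability p³ ≈ (0.5)³ ≈ 1.250000e-01.
By linearity: E[X] = C(100, 3)·p³ ≈ 161700 · 1.250000e-01 ≈ 20212.5000.
Since α = 1/2 < 1, p = c/n^{1/2} ≫ 1/n is above the triangle threshold p ~ 1/n. Asymptotically E[X] ~ (c³/6)·n^{3(1−α)} = (5³/6)·n^{1.5} → ∞; triangles are abundant w.h.p.

E[X] ≈ 20212.5000; in regime p = Θ(1/n^{1/2}) E[X] diverges (above the triangle threshold p ~ 1/n).


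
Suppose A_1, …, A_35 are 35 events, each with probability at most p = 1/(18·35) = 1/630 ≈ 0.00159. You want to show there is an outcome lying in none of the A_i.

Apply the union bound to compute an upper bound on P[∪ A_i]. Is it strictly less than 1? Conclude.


Union bound: P[∪_{i=1}^{35} A_i] ≤ Σ_i P[A_i] ≤ 35·p = 35·(1/630) = 1/18.
Numerically: 1/18 ≈ 0.05556.
Is 1/18 < 1? YES.
Since P[∪ A_i] ≤ 1/18 < 1, the complement has P[∩ A_i^c] ≥ 1 − 1/18 = 17/18 > 0, so some outcome avoids every A_i.

35·p = 1/18 ≈ 0.05556; existence CERTIFIED by the union bound.


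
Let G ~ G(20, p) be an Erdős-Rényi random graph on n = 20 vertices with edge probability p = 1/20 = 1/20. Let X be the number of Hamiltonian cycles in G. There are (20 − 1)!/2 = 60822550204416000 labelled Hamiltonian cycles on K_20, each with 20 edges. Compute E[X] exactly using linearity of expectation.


K_20 has (20 − 1)!/2 = 60822550204416000 labelled Hamiltonian cycles.
For each such Hamiltonian cycle H, let X_H = 1 if all 20 edges of H are present in G. Then P[X_H = 1] = p^{20} = (1/20)^{20} = 1/104857600000000000000000000.
By linearity: E[X] = Σ_H E[X_H] = 60822550204416000 · p^{20} = 60822550204416000 · 1/104857600000000000000000000 = 14849255421/25600000000000000000.
Numerically: E[X] ≈ 5.8e-10.

E[X] = 60822550204416000 · (1/20)^{20} = 14849255421/25600000000000000000 ≈ 5.8e-10.


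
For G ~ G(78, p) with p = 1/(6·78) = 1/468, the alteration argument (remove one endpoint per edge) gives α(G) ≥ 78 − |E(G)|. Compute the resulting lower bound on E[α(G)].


E[|E(G)|] = C(78, 2)·p = 3003 · (1/468) = 77/12.
E[α(G)] ≥ n − E[|E(G)|] = 78 − 77/12 = 859/12.
Numerically: ≈ 71.583.
(This is only a lower bound; the true E[α(G)] may be larger.)

E[α(G)] ≥ 859/12 ≈ 71.583.


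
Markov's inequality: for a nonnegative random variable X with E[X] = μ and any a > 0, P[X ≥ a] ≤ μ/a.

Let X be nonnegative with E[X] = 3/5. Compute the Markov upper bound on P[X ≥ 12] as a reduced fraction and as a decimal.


μ = E[X] = 3/5, a = 12.
Markov: P[X ≥ 12] ≤ μ/a = (3/5)/12 = 1/20.
Numerically: ≈ 0.050.
(Since a = 12 > μ = 0.600, the bound 1/20 is < 1 and informative.)

P[X ≥ 12] ≤ 1/20 ≈ 0.050.


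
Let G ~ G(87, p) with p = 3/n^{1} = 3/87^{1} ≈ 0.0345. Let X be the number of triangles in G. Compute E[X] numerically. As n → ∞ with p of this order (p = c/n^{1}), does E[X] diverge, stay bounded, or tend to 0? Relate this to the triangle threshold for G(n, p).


Number of potential triangles: C(87, 3) = 105995.
Each occurs with probability p³ ≈ (0.0345)³ ≈ 4.10021e-05.
By linearity: E[X] = C(87, 3)·p³ ≈ 105995 · 4.10021e-05 ≈ 4.346.
Here α = 1, so p = 3/n is exactly at the triangle threshold p ~ 1/n. Asymptotically E[X] → c³/6 = 3³/6 = 9/2 ≈ 4.500, a bounded constant. In this regime the triangle count is asymptotically Poisson(c³/6).

E[X] ≈ 4.346; in regime p = Θ(1/n^{1}) E[X] stays bounded (at the triangle threshold p ~ 1/n).


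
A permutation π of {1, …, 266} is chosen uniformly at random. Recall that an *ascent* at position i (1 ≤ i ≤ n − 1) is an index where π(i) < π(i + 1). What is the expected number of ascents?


Write X = Σ X_I over i = 1, …, 265, with X_I the indicator of one ascent.
There are 265 indicators.
For each fixed i, the pair (π(i), π(i+1)) is a uniformly random ordered pair of distinct values from {1, …, 266}; by symmetry P[π(i) < π(i+1)] = 1/2.
By linearity: E[X] = 265 · (1/2) = (266 − 1) · (1/2) = 265/2 ≈ 132.500000.

E[X] = 265/2 = 132.500000.


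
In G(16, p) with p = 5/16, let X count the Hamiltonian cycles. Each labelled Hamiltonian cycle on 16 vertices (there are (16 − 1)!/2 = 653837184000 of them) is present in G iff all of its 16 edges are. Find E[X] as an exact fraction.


K_16 has (16 − 1)!/2 = 653837184000 labelled Hamiltonian cycles.
For each such Hamiltonian cycle H, let X_H = 1 if all 16 edges of H are present in G. Then P[X_H = 1] = p^{16} = (5/16)^{16} = 152587890625/18446744073709551616.
Summing the indicators: E[X] = Σ_H E[X_H] = 653837184000 · p^{16} = 653837184000 · 152587890625/18446744073709551616 = 97429332733154296875/18014398509481984.
Numerically: E[X] ≈ 5408.41.

E[X] = 653837184000 · (5/16)^{16} = 97429332733154296875/18014398509481984 ≈ 5408.41.


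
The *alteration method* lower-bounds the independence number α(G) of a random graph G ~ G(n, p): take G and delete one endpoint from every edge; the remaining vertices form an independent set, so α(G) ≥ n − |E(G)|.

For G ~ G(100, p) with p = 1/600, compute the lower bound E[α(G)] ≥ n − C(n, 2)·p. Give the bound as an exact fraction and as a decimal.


E[|E(G)|] = C(100, 2)·p = 4950 · (1/600) = 33/4.
E[α(G)] ≥ n − E[|E(G)|] = 100 − 33/4 = 367/4.
Numerically: ≈ 91.750.
(This is only a lower bound; the true E[α(G)] may be larger.)

E[α(G)] ≥ 367/4 ≈ 91.750.


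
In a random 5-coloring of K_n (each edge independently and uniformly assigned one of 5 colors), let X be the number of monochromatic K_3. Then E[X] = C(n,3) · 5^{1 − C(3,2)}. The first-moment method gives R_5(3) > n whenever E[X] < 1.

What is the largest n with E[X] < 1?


We need C(n, 3) · 5^{1 − 3} < 1, i.e. C(n, 3) < 5^{3 − 1} = 25.
Check values of n near the boundary:
  n = 3: C(3, 3) = 1; 1 < 25? YES
  n = 4: C(4, 3) = 4; 4 < 25? YES
  n = 5: C(5, 3) = 10; 10 < 25? YES
  n = 6: C(6, 3) = 20; 20 < 25? YES
  n = 7: C(7, 3) = 35; 35 < 25? NO
  n = 8: C(8, 3) = 56; 56 < 25? NO
The largest n with C(n, 3) < 25 is n = 6 (where E[X] = 4/5 ≈ 0.80000). Hence R_5(3) > 6, i.e. R_5(3) ≥ 7.

Largest n = 6; hence R_5(3) > 6.


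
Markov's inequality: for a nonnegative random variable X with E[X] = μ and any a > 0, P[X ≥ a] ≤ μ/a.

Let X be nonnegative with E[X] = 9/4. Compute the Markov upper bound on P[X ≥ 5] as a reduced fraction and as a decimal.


μ = E[X] = 9/4, a = 5.
Markov: P[X ≥ 5] ≤ μ/a = (9/4)/5 = 9/20.
Numerically: ≈ 0.4500.
(Since a = 5 > μ = 2.2500, the bound 9/20 is < 1 and informative.)

P[X ≥ 5] ≤ 9/20 ≈ 0.4500.


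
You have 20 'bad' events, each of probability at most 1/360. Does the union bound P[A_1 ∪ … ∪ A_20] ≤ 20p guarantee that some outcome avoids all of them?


Union bound: P[∪_{i=1}^{20} A_i] ≤ Σ_i P[A_i] ≤ 20·p = 20·(1/360) = 1/18.
Numerically: 1/18 ≈ 0.055556.
Is 1/18 < 1? YES.
Since P[∪ A_i] ≤ 1/18 < 1, the complement has P[∩ A_i^c] ≥ 1 − 1/18 = 17/18 > 0, so some outcome avoids every A_i.

20·p = 1/18 ≈ 0.055556; existence CERTIFIED by the union bound.


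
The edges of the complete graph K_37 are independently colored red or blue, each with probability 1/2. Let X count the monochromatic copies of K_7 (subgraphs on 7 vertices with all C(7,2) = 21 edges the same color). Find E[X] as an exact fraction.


Let X = Σ_S X_S over the C(37, 7) = 10295472 subsets S of size 7, where X_S = 1 if the K_7 on S is monochromatic.
For a fixed S, the K_7 on S has C(7, 2) = 21 edges. P[all 21 edges red] = (1/2)^21, and likewise for blue, so P[monochromatic] = 2·(1/2)^21 = 2^{1 − 21} = 1/1048576.
By linearity: E[X] = C(37, 7) · 2^{1 − 21} = 10295472 · 1/1048576 = 643467/65536.
Numerically: E[X] ≈ 9.8185.

E[X] = C(37,7)·2^(1−C(7,2)) = 643467/65536 ≈ 9.8185.


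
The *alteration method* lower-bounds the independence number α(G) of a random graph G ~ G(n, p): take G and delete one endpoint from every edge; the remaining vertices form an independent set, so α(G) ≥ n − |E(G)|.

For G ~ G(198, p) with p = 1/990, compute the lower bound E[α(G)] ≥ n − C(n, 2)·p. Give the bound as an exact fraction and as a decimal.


E[|E(G)|] = C(198, 2)·p = 19503 · (1/990) = 197/10.
E[α(G)] ≥ n − E[|E(G)|] = 198 − 197/10 = 1783/10.
Numerically: ≈ 178.3000.
(This is only a lower bound; the true E[α(G)] may be larger.)

E[α(G)] ≥ 1783/10 ≈ 178.3000.


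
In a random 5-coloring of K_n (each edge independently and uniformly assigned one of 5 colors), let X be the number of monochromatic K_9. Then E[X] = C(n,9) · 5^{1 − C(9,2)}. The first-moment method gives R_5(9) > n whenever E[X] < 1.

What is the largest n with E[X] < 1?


We need C(n, 9) · 5^{1 − 36} < 1, i.e. C(n, 9) < 5^{36 − 1} = 2910383045673370361328125.
Check values of n near the boundary:
  n = 2166: C(2166, 9) = 2844037944203015677277940; 2844037944203015677277940 < 2910383045673370361328125? YES
  n = 2167: C(2167, 9) = 2855899084841489792706810; 2855899084841489792706810 < 2910383045673370361328125? YES
  n = 2168: C(2168, 9) = 2867804175977929537095120; 2867804175977929537095120 < 2910383045673370361328125? YES
  n = 2169: C(2169, 9) = 2879753360044504243499683; 2879753360044504243499683 < 2910383045673370361328125? YES
  n = 2170: C(2170, 9) = 2891746779868845075610510; 2891746779868845075610510 < 2910383045673370361328125? YES
  n = 2171: C(2171, 9) = 2903784578674959601827205; 2903784578674959601827205 < 2910383045673370361328125? YES
  n = 2172: C(2172, 9) = 2915866900084148060642020; 2915866900084148060642020 < 2910383045673370361328125? NO
  n = 2173: C(2173, 9) = 2927993888115921319674265; 2927993888115921319674265 < 2910383045673370361328125? NO
The largest n with C(n, 9) < 2910383045673370361328125 is n = 2171 (where E[X] = 580756915734991920365441/582076609134674072265625 ≈ 0.9977328). Hence R_5(9) > 2171, i.e. R_5(9) ≥ 2172.

Largest n = 2171; hence R_5(9) > 2171.


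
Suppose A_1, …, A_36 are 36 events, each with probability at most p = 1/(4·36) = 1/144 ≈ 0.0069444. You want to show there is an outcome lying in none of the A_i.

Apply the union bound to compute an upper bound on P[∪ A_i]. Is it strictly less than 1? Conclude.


Union bound: P[∪_{i=1}^{36} A_i] ≤ Σ_i P[A_i] ≤ 36·p = 36·(1/144) = 1/4.
Numerically: 1/4 ≈ 0.2500000.
Is 1/4 < 1? YES.
Since P[∪ A_i] ≤ 1/4 < 1, the complement has P[∩ A_i^c] ≥ 1 − 1/4 = 3/4 > 0, so some outcome avoids every A_i.

36·p = 1/4 ≈ 0.2500000; existence CERTIFIED by the union bound.


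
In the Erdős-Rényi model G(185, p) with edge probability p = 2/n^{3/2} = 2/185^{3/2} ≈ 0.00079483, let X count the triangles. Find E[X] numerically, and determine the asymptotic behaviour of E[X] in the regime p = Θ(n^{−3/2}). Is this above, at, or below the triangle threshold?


Number of potential triangles: C(185, 3) = 1038220.
Each occurs with probability p³ ≈ (0.00079483)³ ≈ 5.0213120e-10.
By linearity: E[X] = C(185, 3)·p³ ≈ 1038220 · 5.0213120e-10 ≈ 0.00052.
Since α = 3/2 > 1, p = c/n^{3/2} = o(1/n) is below the triangle threshold p ~ 1/n. Asymptotically E[X] ~ (c³/6)·n^{3(1−α)} = (2³/6)·n^{-1.5} → 0, so by Markov's inequality G has no triangles w.h.p.

E[X] ≈ 0.00052; in regime p = Θ(1/n^{3/2}) E[X] tends to 0 (below the triangle threshold p ~ 1/n).


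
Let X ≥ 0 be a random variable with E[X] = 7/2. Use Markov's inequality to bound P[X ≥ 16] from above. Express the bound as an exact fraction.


μ = E[X] = 7/2, a = 16.
Markov: P[X ≥ 16] ≤ μ/a = (7/2)/16 = 7/32.
Numerically: ≈ 0.218750.
(Since a = 16 > μ = 3.500000, the bound 7/32 is < 1 and informative.)

P[X ≥ 16] ≤ 7/32 ≈ 0.218750.


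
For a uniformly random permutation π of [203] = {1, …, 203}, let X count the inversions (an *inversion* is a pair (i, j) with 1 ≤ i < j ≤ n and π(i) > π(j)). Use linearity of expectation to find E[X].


Write X = Σ X_I over the C(203, 2) = 20503 pairs i < j, with X_I the indicator of one inversion.
There are 20503 indicators.
For each fixed pair i < j, the values π(i) and π(j) are two distinct elements of {1, …, 203} in uniformly random order; by symmetry P[π(i) > π(j)] = 1/2.
By linearity: E[X] = 20503 · (1/2) = C(203, 2) · (1/2) = 20503/2 = 20503/2 ≈ 10251.500000.

E[X] = 20503/2 = 10251.500000.


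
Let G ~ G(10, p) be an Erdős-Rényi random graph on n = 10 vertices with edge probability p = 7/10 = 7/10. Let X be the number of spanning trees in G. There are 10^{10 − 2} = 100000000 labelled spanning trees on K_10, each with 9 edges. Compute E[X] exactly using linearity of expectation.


K_10 has 10^{10 − 2} = 100000000 labelled spanning trees.
For each such spanning tree H, let X_H = 1 if all 9 edges of H are present in G. Then P[X_H = 1] = p^{9} = (7/10)^{9} = 40353607/1000000000.
By linearity of expectation: E[X] = Σ_H E[X_H] = 100000000 · p^{9} = 100000000 · 40353607/1000000000 = 40353607/10.
Numerically: E[X] ≈ 4.04e+06.

E[X] = 100000000 · (7/10)^{9} = 40353607/10 ≈ 4.04e+06.


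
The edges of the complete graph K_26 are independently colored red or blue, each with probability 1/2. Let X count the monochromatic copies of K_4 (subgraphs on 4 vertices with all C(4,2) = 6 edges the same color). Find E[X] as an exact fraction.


Let X = Σ_S X_S over the C(26, 4) = 14950 subsets S of size 4, where X_S = 1 if the K_4 on S is monochromatic.
For a fixed S, the K_4 on S has C(4, 2) = 6 edges. P[all 6 edges red] = (1/2)^6, and likewise for blue, so P[monochromatic] = 2·(1/2)^6 = 2^{1 − 6} = 1/32.
By linearity of expectation: E[X] = C(26, 4) · 2^{1 − 6} = 14950 · 1/32 = 7475/16.
Numerically: E[X] ≈ 467.1875.

E[X] = C(26,4)·2^(1−C(4,2)) = 7475/16 ≈ 467.1875.


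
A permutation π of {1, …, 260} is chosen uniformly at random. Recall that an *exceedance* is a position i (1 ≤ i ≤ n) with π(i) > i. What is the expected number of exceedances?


Write X = Σ_{i=1}^{260} X_i, where X_i = 1_{π(i) > i}.
For each fixed i, π(i) is uniform over {1, …, 260} (marginal of a uniform permutation), so P[π(i) > i] = (n − i)/n. Summing: Σ_{i=1}^{260} (n − i)/n = (0 + 1 + … + 259)/260 = 260(260 − 1)/(2·260) = (260 − 1)/2.
Hence E[X] = Σ_{i=1}^{260} (260 − i)/260 = 259/2 ≈ 129.500000.

E[X] = 259/2 = 129.500000.


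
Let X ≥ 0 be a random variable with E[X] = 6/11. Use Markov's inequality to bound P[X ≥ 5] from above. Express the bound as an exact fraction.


μ = E[X] = 6/11, a = 5.
Markov: P[X ≥ 5] ≤ μ/a = (6/11)/5 = 6/55.
Numerically: ≈ 0.1091.
(Since a = 5 > μ = 0.5455, the bound 6/55 is < 1 and informative.)

P[X ≥ 5] ≤ 6/55 ≈ 0.1091.


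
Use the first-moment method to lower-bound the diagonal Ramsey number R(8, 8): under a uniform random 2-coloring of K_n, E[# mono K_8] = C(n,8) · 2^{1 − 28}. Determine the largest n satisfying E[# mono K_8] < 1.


We need C(n, 8) · 2^{1 − 28} < 1, i.e. C(n, 8) < 2^{28 − 1} = 134217728.
Check values of n near the boundary:
  n = 40: C(40, 8) = 76904685; 76904685 < 134217728? YES
  n = 41: C(41, 8) = 95548245; 95548245 < 134217728? YES
  n = 42: C(42, 8) = 118030185; 118030185 < 134217728? YES
  n = 43: C(43, 8) = 145008513; 145008513 < 134217728? NO
The largest n with C(n, 8) < 134217728 is n = 42 (where E[X] = 118030185/134217728 ≈ 0.879393). Hence R(8, 8) > 42, i.e. R(8, 8) ≥ 43.

Largest n = 42; hence R(8, 8) > 42.


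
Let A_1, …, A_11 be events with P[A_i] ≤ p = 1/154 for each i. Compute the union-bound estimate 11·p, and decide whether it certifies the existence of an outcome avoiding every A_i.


Union bound: P[∪_{i=1}^{11} A_i] ≤ Σ_i P[A_i] ≤ 11·p = 11·(1/154) = 1/14.
Numerically: 1/14 ≈ 0.0714.
Is 1/14 < 1? YES.
Since P[∪ A_i] ≤ 1/14 < 1, the complement has P[∩ A_i^c] ≥ 1 − 1/14 = 13/14 > 0, so some outcome avoids every A_i.

11·p = 1/14 ≈ 0.0714; existence CERTIFIED by the union bound.


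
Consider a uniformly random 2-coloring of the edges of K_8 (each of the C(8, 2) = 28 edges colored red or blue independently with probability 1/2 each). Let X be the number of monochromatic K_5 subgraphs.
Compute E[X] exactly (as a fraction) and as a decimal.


Let X = Σ_S X_S over the C(8, 5) = 56 subsets S of size 5, where X_S = 1 if the K_5 on S is monochromatic.
For a fixed S, the K_5 on S has C(5, 2) = 10 edges. P[all 10 edges red] = (1/2)^10, and likewise for blue, so P[monochromatic] = 2·(1/2)^10 = 2^{1 − 10} = 1/512.
By linearity of expectation: E[X] = C(8, 5) · 2^{1 − 10} = 56 · 1/512 = 7/64.
Numerically: E[X] ≈ 0.1094.

E[X] = C(8,5)·2^(1−C(5,2)) = 7/64 ≈ 0.1094.
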